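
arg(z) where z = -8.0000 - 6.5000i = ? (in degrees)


Re = -8, Im = -6.5
arg = atan2(-6.5, -8) = -140.9061 degrees

arg(z) = -140.9061 degrees


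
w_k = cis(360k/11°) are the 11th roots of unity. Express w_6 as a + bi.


Angle = 360*6/11 = 196.3636°
a = cos(196.3636°) = -0.9595
b = sin(196.3636°) = -0.2817

-0.9595 - 0.2817i


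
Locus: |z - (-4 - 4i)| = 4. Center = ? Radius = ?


|z - z0| = r is a circle with center z0 and radius r.
Center = (-4, -4), radius = 4

Circle with center (-4, -4) and radius 4


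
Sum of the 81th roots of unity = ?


The sum of all 81th roots of unity is 0.
Geometric series: (1 - w^81)/(1 - w) = (1-1)/(1-w) = 0 since w^81 = 1, w ≠ 1.
Alternatively: coefficient of z^80 in z^81 - 1 is 0.

0


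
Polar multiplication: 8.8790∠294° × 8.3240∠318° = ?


r = 8.8790 * 8.3240 = 73.9088
theta = 294° + 318° = 612° = 252° (mod 360)

73.9088 cis(252°)


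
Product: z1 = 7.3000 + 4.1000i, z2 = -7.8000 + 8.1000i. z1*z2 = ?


Real = 7.3*(-7.8) - 4.1*8.1 = -56.94 - 33.21 = -90.15
Imag = 7.3*8.1 - (7.8)*4.1 = 59.13 - (31.98) = 27.15

-90.1500 + 27.1500i


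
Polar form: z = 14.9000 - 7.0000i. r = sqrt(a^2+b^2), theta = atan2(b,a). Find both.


r = sqrt(222.01+49) = sqrt(271.01) = 16.4624
theta = atan2(-7, 14.9) = -25.1641 degrees

r = 16.4624, theta = -25.1641 degrees


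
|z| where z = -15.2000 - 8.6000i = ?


|z| = sqrt((-15.2)^2 + (-8.6)^2) = sqrt(231.04 + 73.96) = sqrt(305) = 17.4642

|z| = 17.4642


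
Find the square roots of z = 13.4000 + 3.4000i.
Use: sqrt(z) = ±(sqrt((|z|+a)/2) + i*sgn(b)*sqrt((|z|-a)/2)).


|z| = sqrt(179.56+11.56) = 13.8246
sqrt((|z|+a)/2) = sqrt((13.8246+13.4)/2) = sqrt(13.6123) = 3.6895
sqrt((|z|-a)/2) = sqrt((13.8246-13.4)/2) = sqrt(0.2123) = 0.4608

±(3.6895 + 0.4608i) i.e. 3.6895 + 0.4608i and -3.6895 - 0.4608i


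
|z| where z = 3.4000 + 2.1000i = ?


|z| = sqrt(3.4^2 + 2.1^2) = sqrt(11.56 + 4.41) = sqrt(15.97) = 3.9962

|z| = 3.9962


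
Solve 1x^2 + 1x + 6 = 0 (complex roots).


disc = 1^2 - 4*1*6 = 1 - 24 = -23
sqrt(|disc|) = sqrt(23) = 4.7958
Real part = -1/(2*1) = -0.5000
Imag part = 4.7958/(2*1) = 2.3979

-0.5000 ± 2.3979i


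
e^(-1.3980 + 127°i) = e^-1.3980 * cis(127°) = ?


e^-1.3980 = 0.2471
cos(127°) = -0.6018
sin(127°) = 0.7986
Real = 0.2471*(-0.6018) = -0.1487
Imag = 0.2471*0.7986 = 0.1973

-0.1487 + 0.1973i


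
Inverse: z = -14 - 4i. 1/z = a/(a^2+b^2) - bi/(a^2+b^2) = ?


|z|^2 = 196+16 = 212
1/z = (-14 + 4i)/212

1/z = -0.0660 + 0.0189i


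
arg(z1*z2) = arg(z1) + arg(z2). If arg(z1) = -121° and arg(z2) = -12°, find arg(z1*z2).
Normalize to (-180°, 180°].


arg(z1*z2) = -121° - 12° = -133°
Normalized to (-180°, 180°]: -133°

-133°


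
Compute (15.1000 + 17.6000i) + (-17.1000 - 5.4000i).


Real: 15.1 - 17.1 = -2
Imag: 17.6 - 5.4 = 12.2

-2.0000 + 12.2000i


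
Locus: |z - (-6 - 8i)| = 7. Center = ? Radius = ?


|z - z0| = r is a circle with center z0 and radius r.
Center = (-6, -8), radius = 7

Circle with center (-6, -8) and radius 7


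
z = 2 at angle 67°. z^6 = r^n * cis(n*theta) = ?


r^6 = 2^6 = 64
n*theta = 6*67° = 402° = 42° (mod 360)
a = 64*cos(42°) = 47.5613
b = 64*sin(42°) = 42.8244

64 cis(42°) = 47.5613 + 42.8244i


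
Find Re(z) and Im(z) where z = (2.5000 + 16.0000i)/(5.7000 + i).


Multiply by conjugate: (2.5000 + 16.0000i)(5.7000 - i) / (5.7^2 + 1^2)
Numerator real = 2.5*5.7 + 16*1 = 30.25
Numerator imag = 16*5.7 - 2.5*1 = 88.7
Denominator = 33.49
Re(z) = 30.25/33.49 = 0.9033
Im(z) = 88.7/33.49 = 2.6486

Re(z) = 0.9033, Im(z) = 2.6486


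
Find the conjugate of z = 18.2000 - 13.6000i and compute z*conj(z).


z_bar = 18.2000 + 13.6000i
z*z_bar = 18.2^2 + (-13.6)^2 = 331.24 + 184.96 = 516.2

z_bar = 18.2000 + 13.6000i, z*z_bar = 516.2


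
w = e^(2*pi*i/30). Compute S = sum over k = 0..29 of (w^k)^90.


The roots are w_k = w^k with w = e^(2*pi*i/30), and (w^k)^90 = (w^90)^k.
So S = 1 + u + u^2 + ... + u^(29) with u = w^90.
90 = 3*30 + 0, so 90 is a multiple of 30 and u = (w^30)^3 = 1.
Every one of the 30 terms equals 1: S = 30

S = 30


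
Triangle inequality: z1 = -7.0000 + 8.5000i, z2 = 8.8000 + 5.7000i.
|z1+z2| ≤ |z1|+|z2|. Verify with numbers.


|z1| = sqrt((-7)^2 + 8.5^2) = sqrt(121.25) = 11.0114
|z2| = sqrt(8.8^2 + 5.7^2) = sqrt(109.93) = 10.4848
z1+z2 = 1.8000 + 14.2000i
|z1+z2| = sqrt(204.88) = 14.3136
|z1|+|z2| = 11.0114 + 10.4848 = 21.4962

|z1+z2| = 14.3136 ≤ |z1|+|z2| = 21.4962 (verified)


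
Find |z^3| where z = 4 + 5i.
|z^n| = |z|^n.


|z| = sqrt(16+25) = sqrt(41) = 6.4031
|z^3| = |z|^3 = (sqrt(41))^3 = 41*sqrt(41)

|z^3| = 41*sqrt(41) ≈ 262.5281


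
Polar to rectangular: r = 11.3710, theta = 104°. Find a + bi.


a = 11.3710*cos(104°) = 11.3710*(-0.24192) = -2.7509
b = 11.3710*sin(104°) = 11.3710*0.970296 = 11.0332

-2.7509 + 11.0332i


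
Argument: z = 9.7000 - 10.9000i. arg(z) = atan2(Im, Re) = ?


Re = 9.7, Im = -10.9
arg = atan2(-10.9, 9.7) = -48.3339 degrees

arg(z) = -48.3339 degrees


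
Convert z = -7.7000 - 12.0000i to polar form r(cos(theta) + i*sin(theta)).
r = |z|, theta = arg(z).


r = sqrt(59.29+144) = sqrt(203.29) = 14.2580
theta = atan2(-12, -7.7) = -122.6869 degrees

r = 14.2580, theta = -122.6869 degrees


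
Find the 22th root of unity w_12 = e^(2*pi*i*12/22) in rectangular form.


Angle = 360*12/22 = 196.3636°
a = cos(196.3636°) = -0.9595
b = sin(196.3636°) = -0.2817

-0.9595 - 0.2817i


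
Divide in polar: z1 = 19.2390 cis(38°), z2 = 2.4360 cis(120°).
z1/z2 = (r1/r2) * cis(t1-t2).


r = 19.2390 / 2.4360 = 7.8978
theta = 38° - 120° = -82° = 278° (mod 360)

7.8978 cis(278°)


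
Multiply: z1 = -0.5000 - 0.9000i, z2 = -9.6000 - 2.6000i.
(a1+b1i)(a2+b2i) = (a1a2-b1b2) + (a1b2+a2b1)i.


Real = -0.5*(-9.6) - (-0.9)*(-2.6) = 4.8 - 2.34 = 2.46
Imag = -0.5*(-2.6) - (9.6)*(-0.9) = 1.3 + 8.64 = 9.94

2.4600 + 9.9400i


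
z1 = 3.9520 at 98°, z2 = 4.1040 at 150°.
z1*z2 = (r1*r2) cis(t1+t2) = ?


r = 3.9520 * 4.1040 = 16.2190
theta = 98° + 150° = 248° = 248° (mod 360)

16.2190 cis(248°)


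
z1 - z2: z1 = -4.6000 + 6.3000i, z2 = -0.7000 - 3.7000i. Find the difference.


Real: -4.6 + 0.7 = -3.9
Imag: 6.3 + 3.7 = 10

-3.9000 + 10.0000i


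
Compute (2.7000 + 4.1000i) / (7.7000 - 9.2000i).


Conjugate of z2 = 7.7000 + 9.2000i
Numerator: (2.7000 + 4.1000i)(7.7000 + 9.2000i) = -16.9300 + 56.4100i
Denominator: 7.7^2 + (-9.2)^2 = 143.93
Result = (-16.9300 + 56.4100i)/143.93

-0.1176 + 0.3919i


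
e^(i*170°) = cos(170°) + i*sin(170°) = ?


cos(170°) = -0.9848
sin(170°) = 0.1736

e^(i*170°) = -0.9848 + 0.1736i


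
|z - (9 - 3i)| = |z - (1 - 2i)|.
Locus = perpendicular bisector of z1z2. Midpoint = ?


Equal distances means the locus is the perpendicular bisector of z1 and z2.
Midpoint = ((9+1)/2, (-3+(-2))/2) = (5.0000, -2.5000)

Perpendicular bisector through (5.0000, -2.5000)


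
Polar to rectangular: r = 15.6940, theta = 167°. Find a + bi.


a = 15.6940*cos(167°) = 15.6940*(-0.97437) = -15.2918
b = 15.6940*sin(167°) = 15.6940*0.22495 = 3.5304

-15.2918 + 3.5304i


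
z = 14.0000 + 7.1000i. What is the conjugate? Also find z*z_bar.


z_bar = 14.0000 - 7.1000i
z*z_bar = 14^2 + 7.1^2 = 196 + 50.41 = 246.41

z_bar = 14.0000 - 7.1000i, z*z_bar = 246.41


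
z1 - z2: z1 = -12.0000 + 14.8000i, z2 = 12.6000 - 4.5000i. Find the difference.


Real: -12 - 12.6 = -24.6
Imag: 14.8 + 4.5 = 19.3

-24.6000 + 19.3000i


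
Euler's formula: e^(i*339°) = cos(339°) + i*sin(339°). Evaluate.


cos(339°) = 0.9336
sin(339°) = -0.3584

e^(i*339°) = 0.9336 - 0.3584i


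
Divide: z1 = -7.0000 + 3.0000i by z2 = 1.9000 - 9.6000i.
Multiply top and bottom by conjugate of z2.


Conjugate of z2 = 1.9000 + 9.6000i
Numerator: (-7.0000 + 3.0000i)(1.9000 + 9.6000i) = -42.1000 - 61.5000i
Denominator: 1.9^2 + (-9.6)^2 = 95.77
Result = (-42.1000 - 61.5000i)/95.77

-0.4396 - 0.6422i


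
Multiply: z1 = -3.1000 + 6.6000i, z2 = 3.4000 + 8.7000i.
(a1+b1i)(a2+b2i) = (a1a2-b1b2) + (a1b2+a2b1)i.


Real = -3.1*3.4 - 6.6*8.7 = -10.54 - 57.42 = -67.96
Imag = -3.1*8.7 + 3.4*6.6 = -26.97 + 22.44 = -4.53

-67.9600 - 4.5300i


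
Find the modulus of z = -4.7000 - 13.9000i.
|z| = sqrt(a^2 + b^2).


|z| = sqrt((-4.7)^2 + (-13.9)^2) = sqrt(22.09 + 193.21) = sqrt(215.3) = 14.6731

|z| = 14.6731


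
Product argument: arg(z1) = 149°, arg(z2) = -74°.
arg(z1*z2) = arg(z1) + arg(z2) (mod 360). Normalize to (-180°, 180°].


arg(z1*z2) = 149° - 74° = 75°
Normalized to (-180°, 180°]: 75°

75°


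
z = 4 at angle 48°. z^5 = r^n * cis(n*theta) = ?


r^5 = 4^5 = 1024
n*theta = 5*48° = 240° = 240° (mod 360)
a = 1024*cos(240°) = -512.0000
b = 1024*sin(240°) = -886.8100

1024 cis(240°) = -512.0000 - 886.8100i


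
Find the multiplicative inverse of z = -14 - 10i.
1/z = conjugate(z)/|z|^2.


|z|^2 = 196+100 = 296
1/z = (-14 + 10i)/296

1/z = -0.0473 + 0.0338i


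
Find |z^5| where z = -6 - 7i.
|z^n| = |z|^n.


|z| = sqrt(36+49) = sqrt(85) = 9.2195
|z^5| = |z|^5 = (sqrt(85))^5 = 85^2 * sqrt(85) = 7225*sqrt(85)

|z^5| = 7225*sqrt(85) ≈ 66611.2087


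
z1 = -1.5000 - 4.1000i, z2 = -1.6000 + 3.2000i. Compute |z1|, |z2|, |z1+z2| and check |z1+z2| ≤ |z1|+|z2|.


|z1| = sqrt((-1.5)^2 + (-4.1)^2) = sqrt(19.06) = 4.3658
|z2| = sqrt((-1.6)^2 + 3.2^2) = sqrt(12.8) = 3.5777
z1+z2 = -3.1000 - 0.9000i
|z1+z2| = sqrt(10.42) = 3.2280
|z1|+|z2| = 4.3658 + 3.5777 = 7.9435

|z1+z2| = 3.2280 ≤ |z1|+|z2| = 7.9435 (verified)


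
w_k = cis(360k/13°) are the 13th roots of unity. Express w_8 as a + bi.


Angle = 360*8/13 = 221.5385°
a = cos(221.5385°) = -0.7485
b = sin(221.5385°) = -0.6631

-0.7485 - 0.6631i


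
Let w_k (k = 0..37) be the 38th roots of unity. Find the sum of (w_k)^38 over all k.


The roots are w_k = w^k with w = e^(2*pi*i/38), and (w^k)^38 = (w^38)^k.
So S = 1 + u + u^2 + ... + u^(37) with u = w^38.
38 = 1*38 + 0, so 38 is a multiple of 38 and u = (w^38)^1 = 1.
Every one of the 38 terms equals 1: S = 38

S = 38


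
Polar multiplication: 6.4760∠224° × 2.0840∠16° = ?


r = 6.4760 * 2.0840 = 13.4960
theta = 224° + 16° = 240° = 240° (mod 360)

13.4960 cis(240°)


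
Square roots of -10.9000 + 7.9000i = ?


|z| = sqrt(118.81+62.41) = 13.4618
sqrt((|z|+a)/2) = sqrt((13.4618+(-10.9))/2) = sqrt(1.2809) = 1.1318
sqrt((|z|-a)/2) = sqrt((13.4618-(-10.9))/2) = sqrt(12.1809) = 3.4901

±(1.1318 + 3.4901i) i.e. 1.1318 + 3.4901i and -1.1318 - 3.4901i


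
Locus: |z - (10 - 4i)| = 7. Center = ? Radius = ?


|z - z0| = r is a circle with center z0 and radius r.
Center = (10, -4), radius = 7

Circle with center (10, -4) and radius 7


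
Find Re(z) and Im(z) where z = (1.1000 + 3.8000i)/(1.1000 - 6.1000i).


Multiply by conjugate: (1.1000 + 3.8000i)(1.1000 + 6.1000i) / (1.1^2 + (-6.1)^2)
Numerator real = 1.1*1.1 + 3.8*(-6.1) = -21.97
Numerator imag = 3.8*1.1 - 1.1*(-6.1) = 10.89
Denominator = 38.42
Re(z) = -21.97/38.42 = -0.5718
Im(z) = 10.89/38.42 = 0.2834

Re(z) = -0.5718, Im(z) = 0.2834


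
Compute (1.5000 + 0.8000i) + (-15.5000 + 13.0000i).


Real: 1.5 - 15.5 = -14
Imag: 0.8 + 13 = 13.8

-14.0000 + 13.8000i


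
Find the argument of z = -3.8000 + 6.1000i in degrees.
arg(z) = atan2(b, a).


Re = -3.8, Im = 6.1
arg = atan2(6.1, -3.8) = 121.9209 degrees

arg(z) = 121.9209 degrees


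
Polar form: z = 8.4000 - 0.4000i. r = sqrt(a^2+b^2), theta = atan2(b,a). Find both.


r = sqrt(70.56+0.16) = sqrt(70.72) = 8.4095
theta = atan2(-0.4, 8.4) = -2.7263 degrees

r = 8.4095, theta = -2.7263 degrees


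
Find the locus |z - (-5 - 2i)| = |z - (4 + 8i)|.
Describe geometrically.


Equal distances means the locus is the perpendicular bisector of z1 and z2.
Midpoint = ((-5+4)/2, (-2+8)/2) = (-0.5000, 3.0000)

Perpendicular bisector through (-0.5000, 3.0000)


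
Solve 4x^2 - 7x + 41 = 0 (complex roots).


disc = (-7)^2 - 4*4*41 = 49 - 656 = -607
sqrt(|disc|) = sqrt(607) = 24.6374
Real part = 7/(2*4) = 0.8750
Imag part = 24.6374/(2*4) = 3.0797

0.8750 ± 3.0797i


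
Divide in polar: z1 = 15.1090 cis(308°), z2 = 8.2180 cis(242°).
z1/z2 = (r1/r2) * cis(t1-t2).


r = 15.1090 / 8.2180 = 1.8385
theta = 308° - 242° = 66° = 66° (mod 360)

1.8385 cis(66°)


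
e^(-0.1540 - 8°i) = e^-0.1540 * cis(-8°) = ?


e^-0.1540 = 0.85727
cos(-8°) = 0.99027
sin(-8°) = -0.1392
Real = 0.85727*0.99027 = 0.8489
Imag = 0.85727*(-0.1392) = -0.1193

0.8489 - 0.1193i


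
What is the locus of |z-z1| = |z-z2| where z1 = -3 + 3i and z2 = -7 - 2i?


Equal distances means the locus is the perpendicular bisector of z1 and z2.
Midpoint = ((-3+(-7))/2, (3+(-2))/2) = (-5.0000, 0.5000)

Perpendicular bisector through (-5.0000, 0.5000)


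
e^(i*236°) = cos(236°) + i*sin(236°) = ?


cos(236°) = -0.5592
sin(236°) = -0.8290

e^(i*236°) = -0.5592 - 0.8290i


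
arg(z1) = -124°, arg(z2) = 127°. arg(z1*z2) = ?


arg(z1*z2) = -124° + 127° = 3°
Normalized to (-180°, 180°]: 3°

3°


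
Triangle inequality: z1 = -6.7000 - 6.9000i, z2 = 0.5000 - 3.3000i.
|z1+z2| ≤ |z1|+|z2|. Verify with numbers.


|z1| = sqrt((-6.7)^2 + (-6.9)^2) = sqrt(92.5) = 9.6177
|z2| = sqrt(0.5^2 + (-3.3)^2) = sqrt(11.14) = 3.3377
z1+z2 = -6.2000 - 10.2000i
|z1+z2| = sqrt(142.48) = 11.9365
|z1|+|z2| = 9.6177 + 3.3377 = 12.9554

|z1+z2| = 11.9365 ≤ |z1|+|z2| = 12.9554 (verified)


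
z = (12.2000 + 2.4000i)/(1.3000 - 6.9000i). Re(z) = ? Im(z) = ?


Multiply by conjugate: (12.2000 + 2.4000i)(1.3000 + 6.9000i) / (1.3^2 + (-6.9)^2)
Numerator real = 12.2*1.3 + 2.4*(-6.9) = -0.7
Numerator imag = 2.4*1.3 - 12.2*(-6.9) = 87.3
Denominator = 49.3
Re(z) = -0.7/49.3 = -0.0142
Im(z) = 87.3/49.3 = 1.7708

Re(z) = -0.0142, Im(z) = 1.7708


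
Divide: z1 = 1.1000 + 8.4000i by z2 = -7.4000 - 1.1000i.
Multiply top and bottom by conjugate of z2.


Conjugate of z2 = -7.4000 + 1.1000i
Numerator: (1.1000 + 8.4000i)(-7.4000 + 1.1000i) = -17.3800 - 60.9500i
Denominator: (-7.4)^2 + (-1.1)^2 = 55.97
Result = (-17.3800 - 60.9500i)/55.97

-0.3105 - 1.0890i


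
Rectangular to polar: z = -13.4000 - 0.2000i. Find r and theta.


r = sqrt(179.56+0.04) = sqrt(179.6) = 13.4015
theta = atan2(-0.2, -13.4) = -179.1449 degrees

r = 13.4015, theta = -179.1449 degrees


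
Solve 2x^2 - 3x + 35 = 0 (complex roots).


disc = (-3)^2 - 4*2*35 = 9 - 280 = -271
sqrt(|disc|) = sqrt(271) = 16.4621
Real part = 3/(2*2) = 0.7500
Imag part = 16.4621/(2*2) = 4.1155

0.7500 ± 4.1155i


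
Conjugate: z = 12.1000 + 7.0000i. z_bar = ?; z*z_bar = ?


z_bar = 12.1000 - 7.0000i
z*z_bar = 12.1^2 + 7^2 = 146.41 + 49 = 195.41

z_bar = 12.1000 - 7.0000i, z*z_bar = 195.41


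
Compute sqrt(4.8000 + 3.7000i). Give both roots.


|z| = sqrt(23.04+13.69) = 6.0605
sqrt((|z|+a)/2) = sqrt((6.0605+4.8)/2) = sqrt(5.4303) = 2.3303
sqrt((|z|-a)/2) = sqrt((6.0605-4.8)/2) = sqrt(0.6303) = 0.7939

±(2.3303 + 0.7939i) i.e. 2.3303 + 0.7939i and -2.3303 - 0.7939i


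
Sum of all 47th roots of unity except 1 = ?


With w = e^(2*pi*i/47), all 47 of the 47th roots of unity w^0 = 1, w, ..., w^(46) sum to 0: 1 + w + ... + w^(46) = (1 - w^47)/(1 - w) = 0 since w^47 = 1, w ≠ 1.
Removing the root 1: w + w^2 + ... + w^(46) = 0 - 1 = -1

Sum = -1


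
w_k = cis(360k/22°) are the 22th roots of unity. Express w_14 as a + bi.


Angle = 360*14/22 = 229.0909°
a = cos(229.0909°) = -0.6549
b = sin(229.0909°) = -0.7557

-0.6549 - 0.7557i


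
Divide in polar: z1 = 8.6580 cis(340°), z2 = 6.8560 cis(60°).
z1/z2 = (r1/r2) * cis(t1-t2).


r = 8.6580 / 6.8560 = 1.2628
theta = 340° - 60° = 280° = 280° (mod 360)

1.2628 cis(280°)


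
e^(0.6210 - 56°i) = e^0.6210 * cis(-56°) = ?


e^0.6210 = 1.8608
cos(-56°) = 0.55919
sin(-56°) = -0.82904
Real = 1.8608*0.55919 = 1.0405
Imag = 1.8608*(-0.82904) = -1.5427

1.0405 - 1.5427i


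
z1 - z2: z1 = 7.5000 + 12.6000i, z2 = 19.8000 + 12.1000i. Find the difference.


Real: 7.5 - 19.8 = -12.3
Imag: 12.6 - 12.1 = 0.5

-12.3000 + 0.5000i


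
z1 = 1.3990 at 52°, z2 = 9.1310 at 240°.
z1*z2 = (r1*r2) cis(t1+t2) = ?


r = 1.3990 * 9.1310 = 12.7743
theta = 52° + 240° = 292° = 292° (mod 360)

12.7743 cis(292°)


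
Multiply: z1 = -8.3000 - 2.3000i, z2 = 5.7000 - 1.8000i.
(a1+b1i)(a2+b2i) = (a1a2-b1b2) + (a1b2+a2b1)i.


Real = -8.3*5.7 - (-2.3)*(-1.8) = -47.31 - 4.14 = -51.45
Imag = -8.3*(-1.8) + 5.7*(-2.3) = 14.94 - (13.11) = 1.83

-51.4500 + 1.8300i


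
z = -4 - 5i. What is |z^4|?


|z| = sqrt(16+25) = sqrt(41) = 6.4031
|z^4| = |z|^4 = (sqrt(41))^4 = 41^2 = 1681

|z^4| = 1681


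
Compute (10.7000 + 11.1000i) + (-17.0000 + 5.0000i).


Real: 10.7 - 17 = -6.3
Imag: 11.1 + 5 = 16.1

-6.3000 + 16.1000i


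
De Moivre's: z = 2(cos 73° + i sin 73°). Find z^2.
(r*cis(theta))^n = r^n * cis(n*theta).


r^2 = 2^2 = 4
n*theta = 2*73° = 146° = 146° (mod 360)
a = 4*cos(146°) = -3.3162
b = 4*sin(146°) = 2.2368

4 cis(146°) = -3.3162 + 2.2368i


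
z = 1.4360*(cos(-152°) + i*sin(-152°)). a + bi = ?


a = 1.4360*cos(-152°) = 1.4360*(-0.88295) = -1.2679
b = 1.4360*sin(-152°) = 1.4360*(-0.4695) = -0.6742

-1.2679 - 0.6742i


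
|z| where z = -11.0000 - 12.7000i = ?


|z| = sqrt((-11)^2 + (-12.7)^2) = sqrt(121 + 161.29) = sqrt(282.29) = 16.8015

|z| = 16.8015


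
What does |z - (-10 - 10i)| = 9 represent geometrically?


|z - z0| = r is a circle with center z0 and radius r.
Center = (-10, -10), radius = 9

Circle with center (-10, -10) and radius 9


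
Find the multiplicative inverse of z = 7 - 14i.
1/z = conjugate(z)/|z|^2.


|z|^2 = 49+196 = 245
1/z = (7 + 14i)/245

1/z = 0.0286 + 0.0571i


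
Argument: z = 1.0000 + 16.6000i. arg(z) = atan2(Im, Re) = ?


Re = 1, Im = 16.6
arg = atan2(16.6, 1) = 86.5526 degrees

arg(z) = 86.5526 degrees


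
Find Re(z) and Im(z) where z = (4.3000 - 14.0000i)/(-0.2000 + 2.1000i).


Multiply by conjugate: (4.3000 - 14.0000i)(-0.2000 - 2.1000i) / ((-0.2)^2 + 2.1^2)
Numerator real = 4.3*(-0.2) - (14)*2.1 = -30.26
Numerator imag = -14*(-0.2) - 4.3*2.1 = -6.23
Denominator = 4.45
Re(z) = -30.26/4.45 = -6.8000
Im(z) = -6.23/4.45 = -1.4000

Re(z) = -6.8000, Im(z) = -1.4000


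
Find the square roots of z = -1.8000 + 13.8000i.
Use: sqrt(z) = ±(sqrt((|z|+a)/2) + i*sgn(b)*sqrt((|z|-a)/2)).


|z| = sqrt(3.24+190.44) = 13.9169
sqrt((|z|+a)/2) = sqrt((13.9169+(-1.8))/2) = sqrt(6.0584) = 2.4614
sqrt((|z|-a)/2) = sqrt((13.9169-(-1.8))/2) = sqrt(7.8584) = 2.8033

±(2.4614 + 2.8033i) i.e. 2.4614 + 2.8033i and -2.4614 - 2.8033i


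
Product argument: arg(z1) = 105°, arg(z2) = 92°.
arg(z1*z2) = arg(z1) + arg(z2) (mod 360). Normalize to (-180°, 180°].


arg(z1*z2) = 105° + 92° = 197°
Normalized to (-180°, 180°]: -163°

-163°


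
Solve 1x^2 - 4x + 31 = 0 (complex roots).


disc = (-4)^2 - 4*1*31 = 16 - 124 = -108
sqrt(|disc|) = sqrt(108) = 10.3923
Real part = 4/(2*1) = 2.0000
Imag part = 10.3923/(2*1) = 5.1962

2.0000 ± 5.1962i


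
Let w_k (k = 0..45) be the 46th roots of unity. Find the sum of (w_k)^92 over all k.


The roots are w_k = w^k with w = e^(2*pi*i/46), and (w^k)^92 = (w^92)^k.
So S = 1 + u + u^2 + ... + u^(45) with u = w^92.
92 = 2*46 + 0, so 92 is a multiple of 46 and u = (w^46)^2 = 1.
Every one of the 46 terms equals 1: S = 46

S = 46


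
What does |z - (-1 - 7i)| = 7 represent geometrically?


|z - z0| = r is a circle with center z0 and radius r.
Center = (-1, -7), radius = 7

Circle with center (-1, -7) and radius 7


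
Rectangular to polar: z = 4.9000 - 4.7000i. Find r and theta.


r = sqrt(24.01+22.09) = sqrt(46.1) = 6.7897
theta = atan2(-4.7, 4.9) = -43.8065 degrees

r = 6.7897, theta = -43.8065 degrees


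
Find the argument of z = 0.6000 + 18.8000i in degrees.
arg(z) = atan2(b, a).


Re = 0.6, Im = 18.8
arg = atan2(18.8, 0.6) = 88.1720 degrees

arg(z) = 88.1720 degrees


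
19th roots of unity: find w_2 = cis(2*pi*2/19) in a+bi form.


Angle = 360*2/19 = 37.8947°
a = cos(37.8947°) = 0.7891
b = sin(37.8947°) = 0.6142

0.7891 + 0.6142i


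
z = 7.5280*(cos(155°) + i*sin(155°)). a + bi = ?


a = 7.5280*cos(155°) = 7.5280*(-0.90631) = -6.8227
b = 7.5280*sin(155°) = 7.5280*0.42262 = 3.1815

-6.8227 + 3.1815i


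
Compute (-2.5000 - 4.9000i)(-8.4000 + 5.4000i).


Real = -2.5*(-8.4) - (-4.9)*5.4 = 21 - (-26.46) = 47.46
Imag = -2.5*5.4 - (8.4)*(-4.9) = -13.5 + 41.16 = 27.66

47.4600 + 27.6600i


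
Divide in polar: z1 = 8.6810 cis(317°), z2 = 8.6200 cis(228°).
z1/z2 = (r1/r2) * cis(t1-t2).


r = 8.6810 / 8.6200 = 1.0071
theta = 317° - 228° = 89° = 89° (mod 360)

1.0071 cis(89°)


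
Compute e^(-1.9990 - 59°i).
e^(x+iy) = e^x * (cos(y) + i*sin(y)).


e^-1.9990 = 0.1355
cos(-59°) = 0.515
sin(-59°) = -0.85717
Real = 0.1355*0.515 = 0.0698
Imag = 0.1355*(-0.85717) = -0.1161

0.0698 - 0.1161i


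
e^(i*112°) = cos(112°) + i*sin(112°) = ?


cos(112°) = -0.3746
sin(112°) = 0.9272

e^(i*112°) = -0.3746 + 0.9272i


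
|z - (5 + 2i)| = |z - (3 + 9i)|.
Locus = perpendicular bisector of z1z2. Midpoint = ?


Equal distances means the locus is the perpendicular bisector of z1 and z2.
Midpoint = ((5+3)/2, (2+9)/2) = (4.0000, 5.5000)

Perpendicular bisector through (4.0000, 5.5000)


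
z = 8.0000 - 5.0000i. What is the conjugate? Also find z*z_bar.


z_bar = 8.0000 + 5.0000i
z*z_bar = 8^2 + (-5)^2 = 64 + 25 = 89

z_bar = 8.0000 + 5.0000i, z*z_bar = 89


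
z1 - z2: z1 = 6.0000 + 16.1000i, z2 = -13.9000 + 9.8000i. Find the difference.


Real: 6 + 13.9 = 19.9
Imag: 16.1 - 9.8 = 6.3

19.9000 + 6.3000i


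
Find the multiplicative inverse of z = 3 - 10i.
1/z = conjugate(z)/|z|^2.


|z|^2 = 9+100 = 109
1/z = (3 + 10i)/109

1/z = 0.0275 + 0.0917i


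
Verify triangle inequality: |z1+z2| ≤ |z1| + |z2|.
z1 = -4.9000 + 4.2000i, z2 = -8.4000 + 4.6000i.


|z1| = sqrt((-4.9)^2 + 4.2^2) = sqrt(41.65) = 6.4537
|z2| = sqrt((-8.4)^2 + 4.6^2) = sqrt(91.72) = 9.5771
z1+z2 = -13.3000 + 8.8000i
|z1+z2| = sqrt(254.33) = 15.9477
|z1|+|z2| = 6.4537 + 9.5771 = 16.0308

|z1+z2| = 15.9477 ≤ |z1|+|z2| = 16.0308 (verified)


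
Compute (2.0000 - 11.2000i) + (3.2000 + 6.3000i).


Real: 2 + 3.2 = 5.2
Imag: -11.2 + 6.3 = -4.9

5.2000 - 4.9000i


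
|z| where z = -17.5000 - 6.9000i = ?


|z| = sqrt((-17.5)^2 + (-6.9)^2) = sqrt(306.25 + 47.61) = sqrt(353.86) = 18.8112

|z| = 18.8112


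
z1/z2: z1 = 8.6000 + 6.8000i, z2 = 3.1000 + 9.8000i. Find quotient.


Conjugate of z2 = 3.1000 - 9.8000i
Numerator: (8.6000 + 6.8000i)(3.1000 - 9.8000i) = 93.3000 - 63.2000i
Denominator: 3.1^2 + 9.8^2 = 105.65
Result = (93.3000 - 63.2000i)/105.65

0.8831 - 0.5982i


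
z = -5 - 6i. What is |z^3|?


|z| = sqrt(25+36) = sqrt(61) = 7.8102
|z^3| = |z|^3 = (sqrt(61))^3 = 61*sqrt(61)

|z^3| = 61*sqrt(61) ≈ 476.4252


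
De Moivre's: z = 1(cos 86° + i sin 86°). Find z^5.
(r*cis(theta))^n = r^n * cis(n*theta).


r^5 = 1^5 = 1
n*theta = 5*86° = 430° = 70° (mod 360)
a = 1*cos(70°) = 0.3420
b = 1*sin(70°) = 0.9397

1 cis(70°) = 0.3420 + 0.9397i


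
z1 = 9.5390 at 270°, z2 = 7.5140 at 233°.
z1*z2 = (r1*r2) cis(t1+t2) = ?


r = 9.5390 * 7.5140 = 71.6760
theta = 270° + 233° = 503° = 143° (mod 360)

71.6760 cis(143°)


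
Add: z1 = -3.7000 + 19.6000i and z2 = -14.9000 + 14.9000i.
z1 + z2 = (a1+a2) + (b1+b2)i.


Real: -3.7 - 14.9 = -18.6
Imag: 19.6 + 14.9 = 34.5

-18.6000 + 34.5000i


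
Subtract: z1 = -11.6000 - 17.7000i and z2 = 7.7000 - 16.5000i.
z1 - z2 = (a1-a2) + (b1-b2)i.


Real: -11.6 - 7.7 = -19.3
Imag: -17.7 + 16.5 = -1.2

-19.3000 - 1.2000i


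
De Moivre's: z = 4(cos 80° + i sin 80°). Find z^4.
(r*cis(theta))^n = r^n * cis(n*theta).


r^4 = 4^4 = 256
n*theta = 4*80° = 320° = 320° (mod 360)
a = 256*cos(320°) = 196.1074
b = 256*sin(320°) = -164.5536

256 cis(320°) = 196.1074 - 164.5536i


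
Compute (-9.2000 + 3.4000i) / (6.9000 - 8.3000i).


Conjugate of z2 = 6.9000 + 8.3000i
Numerator: (-9.2000 + 3.4000i)(6.9000 + 8.3000i) = -91.7000 - 52.9000i
Denominator: 6.9^2 + (-8.3)^2 = 116.5
Result = (-91.7000 - 52.9000i)/116.5

-0.7871 - 0.4541i


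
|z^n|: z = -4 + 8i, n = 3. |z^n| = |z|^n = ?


|z| = sqrt(16+64) = sqrt(80) = 8.9443
|z^3| = |z|^3 = (sqrt(80))^3 = 80*sqrt(80)

|z^3| = 80*sqrt(80) ≈ 715.5418


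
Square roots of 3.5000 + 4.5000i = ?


|z| = sqrt(12.25+20.25) = 5.7009
sqrt((|z|+a)/2) = sqrt((5.7009+3.5)/2) = sqrt(4.6004) = 2.1449
sqrt((|z|-a)/2) = sqrt((5.7009-3.5)/2) = sqrt(1.1004) = 1.0490

±(2.1449 + 1.0490i) i.e. 2.1449 + 1.0490i and -2.1449 - 1.0490i


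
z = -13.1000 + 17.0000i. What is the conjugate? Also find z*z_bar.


z_bar = -13.1000 - 17.0000i
z*z_bar = (-13.1)^2 + 17^2 = 171.61 + 289 = 460.61

z_bar = -13.1000 - 17.0000i, z*z_bar = 460.61


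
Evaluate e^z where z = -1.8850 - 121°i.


e^-1.8850 = 0.1518
cos(-121°) = -0.515
sin(-121°) = -0.8572
Real = 0.1518*(-0.515) = -0.0782
Imag = 0.1518*(-0.8572) = -0.1301

-0.0782 - 0.1301i


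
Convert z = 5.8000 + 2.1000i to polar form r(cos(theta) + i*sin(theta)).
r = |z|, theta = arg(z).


r = sqrt(33.64+4.41) = sqrt(38.05) = 6.1685
theta = atan2(2.1, 5.8) = 19.9037 degrees

r = 6.1685, theta = 19.9037 degrees


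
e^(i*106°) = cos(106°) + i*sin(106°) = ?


cos(106°) = -0.2756
sin(106°) = 0.9613

e^(i*106°) = -0.2756 + 0.9613i


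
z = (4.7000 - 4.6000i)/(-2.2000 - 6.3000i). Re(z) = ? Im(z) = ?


Multiply by conjugate: (4.7000 - 4.6000i)(-2.2000 + 6.3000i) / ((-2.2)^2 + (-6.3)^2)
Numerator real = 4.7*(-2.2) - (4.6)*(-6.3) = 18.64
Numerator imag = -4.6*(-2.2) - 4.7*(-6.3) = 39.73
Denominator = 44.53
Re(z) = 18.64/44.53 = 0.4186
Im(z) = 39.73/44.53 = 0.8922

Re(z) = 0.4186, Im(z) = 0.8922


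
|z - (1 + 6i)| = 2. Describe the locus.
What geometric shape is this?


|z - z0| = r is a circle with center z0 and radius r.
Center = (1, 6), radius = 2

Circle with center (1, 6) and radius 2


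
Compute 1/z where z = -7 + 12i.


|z|^2 = 49+144 = 193
1/z = (-7 - 12i)/193

1/z = -0.0363 - 0.0622i


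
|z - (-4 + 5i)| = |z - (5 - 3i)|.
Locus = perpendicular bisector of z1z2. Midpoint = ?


Equal distances means the locus is the perpendicular bisector of z1 and z2.
Midpoint = ((-4+5)/2, (5+(-3))/2) = (0.5000, 1.0000)

Perpendicular bisector through (0.5000, 1.0000)


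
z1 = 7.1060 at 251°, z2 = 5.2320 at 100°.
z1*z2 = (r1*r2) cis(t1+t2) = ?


r = 7.1060 * 5.2320 = 37.1786
theta = 251° + 100° = 351° = 351° (mod 360)

37.1786 cis(351°)


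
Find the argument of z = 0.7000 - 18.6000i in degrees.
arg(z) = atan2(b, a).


Re = 0.7, Im = -18.6
arg = atan2(-18.6, 0.7) = -87.8447 degrees

arg(z) = -87.8447 degrees


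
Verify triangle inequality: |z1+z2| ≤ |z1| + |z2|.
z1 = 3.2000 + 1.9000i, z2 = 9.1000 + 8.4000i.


|z1| = sqrt(3.2^2 + 1.9^2) = sqrt(13.85) = 3.7216
|z2| = sqrt(9.1^2 + 8.4^2) = sqrt(153.37) = 12.3843
z1+z2 = 12.3000 + 10.3000i
|z1+z2| = sqrt(257.38) = 16.0431
|z1|+|z2| = 3.7216 + 12.3843 = 16.1059

|z1+z2| = 16.0431 ≤ |z1|+|z2| = 16.1059 (verified)


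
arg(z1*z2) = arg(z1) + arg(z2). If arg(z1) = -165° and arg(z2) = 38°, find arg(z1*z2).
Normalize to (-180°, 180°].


arg(z1*z2) = -165° + 38° = -127°
Normalized to (-180°, 180°]: -127°

-127°


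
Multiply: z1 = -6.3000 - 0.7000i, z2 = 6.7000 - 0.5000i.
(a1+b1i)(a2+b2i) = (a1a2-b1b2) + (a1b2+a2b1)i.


Real = -6.3*6.7 - (-0.7)*(-0.5) = -42.21 - 0.35 = -42.56
Imag = -6.3*(-0.5) + 6.7*(-0.7) = 3.15 - (4.69) = -1.54

-42.5600 - 1.5400i


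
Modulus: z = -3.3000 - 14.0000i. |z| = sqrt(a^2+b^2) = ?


|z| = sqrt((-3.3)^2 + (-14)^2) = sqrt(10.89 + 196) = sqrt(206.89) = 14.3837

|z| = 14.3837


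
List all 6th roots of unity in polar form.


The 6th roots of unity are cis(360k/6°) for k=0..5
Angle step = 360/6 = 60°
Primitive root: cis(60°)
Primitive root = 0.5000 + 0.8660i

6 roots at angles: 0°, 60°, 120°, 180°, 240°, 300°


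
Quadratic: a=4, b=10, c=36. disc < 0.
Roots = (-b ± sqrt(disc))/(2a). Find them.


disc = 10^2 - 4*4*36 = 100 - 576 = -476
sqrt(|disc|) = sqrt(476) = 21.8174
Real part = -10/(2*4) = -1.2500
Imag part = 21.8174/(2*4) = 2.7272

-1.2500 ± 2.7272i


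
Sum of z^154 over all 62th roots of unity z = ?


The roots are w_k = w^k with w = e^(2*pi*i/62), and (w^k)^154 = (w^154)^k.
So S = 1 + u + u^2 + ... + u^(61) with u = w^154.
154 = 2*62 + 30, so 154 is not a multiple of 62: u = (w^62)^2 * w^30 = w^30 ≠ 1 (w is a primitive 62th root), while u^62 = (w^62)^154 = 1.
Geometric series: S = (1 - u^62)/(1 - u) = (1 - 1)/(1 - u) = 0

S = 0


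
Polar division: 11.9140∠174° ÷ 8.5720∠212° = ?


r = 11.9140 / 8.5720 = 1.3899
theta = 174° - 212° = -38° = 322° (mod 360)

1.3899 cis(322°)


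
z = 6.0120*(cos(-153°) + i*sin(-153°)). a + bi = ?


a = 6.0120*cos(-153°) = 6.0120*(-0.891) = -5.3567
b = 6.0120*sin(-153°) = 6.0120*(-0.454) = -2.7294

-5.3567 - 2.7294i


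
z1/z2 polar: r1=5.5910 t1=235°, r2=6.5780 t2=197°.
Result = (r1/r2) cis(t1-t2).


r = 5.5910 / 6.5780 = 0.8500
theta = 235° - 197° = 38° = 38° (mod 360)

0.8500 cis(38°)


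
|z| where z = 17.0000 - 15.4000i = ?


|z| = sqrt(17^2 + (-15.4)^2) = sqrt(289 + 237.16) = sqrt(526.16) = 22.9382

|z| = 22.9382


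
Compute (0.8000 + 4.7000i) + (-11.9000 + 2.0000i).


Real: 0.8 - 11.9 = -11.1
Imag: 4.7 + 2 = 6.7

-11.1000 + 6.7000i


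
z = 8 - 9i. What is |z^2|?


|z| = sqrt(64+81) = sqrt(145) = 12.0416
|z^2| = |z|^2 = (sqrt(145))^2 = 145

|z^2| = 145


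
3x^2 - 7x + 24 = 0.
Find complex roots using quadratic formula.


disc = (-7)^2 - 4*3*24 = 49 - 288 = -239
sqrt(|disc|) = sqrt(239) = 15.4596
Real part = 7/(2*3) = 1.1667
Imag part = 15.4596/(2*3) = 2.5766

1.1667 ± 2.5766i


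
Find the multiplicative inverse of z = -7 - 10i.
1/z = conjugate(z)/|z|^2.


|z|^2 = 49+100 = 149
1/z = (-7 + 10i)/149

1/z = -0.0470 + 0.0671i


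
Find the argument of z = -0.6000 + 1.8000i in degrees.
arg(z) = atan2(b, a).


Re = -0.6, Im = 1.8
arg = atan2(1.8, -0.6) = 108.4349 degrees

arg(z) = 108.4349 degrees


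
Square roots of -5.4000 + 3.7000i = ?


|z| = sqrt(29.16+13.69) = 6.5460
sqrt((|z|+a)/2) = sqrt((6.5460+(-5.4))/2) = sqrt(0.5730) = 0.7570
sqrt((|z|-a)/2) = sqrt((6.5460-(-5.4))/2) = sqrt(5.9730) = 2.4440

±(0.7570 + 2.4440i) i.e. 0.7570 + 2.4440i and -0.7570 - 2.4440i


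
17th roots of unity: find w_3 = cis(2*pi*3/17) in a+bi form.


Angle = 360*3/17 = 63.5294°
a = cos(63.5294°) = 0.4457
b = sin(63.5294°) = 0.8952

0.4457 + 0.8952i


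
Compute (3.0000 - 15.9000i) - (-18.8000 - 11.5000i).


Real: 3 + 18.8 = 21.8
Imag: -15.9 + 11.5 = -4.4

21.8000 - 4.4000i


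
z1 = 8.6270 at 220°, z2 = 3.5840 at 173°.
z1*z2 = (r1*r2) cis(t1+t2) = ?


r = 8.6270 * 3.5840 = 30.9192
theta = 220° + 173° = 393° = 33° (mod 360)

30.9192 cis(33°)


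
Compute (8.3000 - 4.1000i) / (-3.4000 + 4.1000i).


Conjugate of z2 = -3.4000 - 4.1000i
Numerator: (8.3000 - 4.1000i)(-3.4000 - 4.1000i) = -45.0300 - 20.0900i
Denominator: (-3.4)^2 + 4.1^2 = 28.37
Result = (-45.0300 - 20.0900i)/28.37

-1.5872 - 0.7081i


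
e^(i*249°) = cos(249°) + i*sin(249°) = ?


cos(249°) = -0.3584
sin(249°) = -0.9336

e^(i*249°) = -0.3584 - 0.9336i


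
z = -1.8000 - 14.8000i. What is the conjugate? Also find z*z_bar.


z_bar = -1.8000 + 14.8000i
z*z_bar = (-1.8)^2 + (-14.8)^2 = 3.24 + 219.04 = 222.28

z_bar = -1.8000 + 14.8000i, z*z_bar = 222.28


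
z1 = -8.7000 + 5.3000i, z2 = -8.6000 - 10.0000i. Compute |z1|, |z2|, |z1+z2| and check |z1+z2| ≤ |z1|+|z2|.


|z1| = sqrt((-8.7)^2 + 5.3^2) = sqrt(103.78) = 10.1872
|z2| = sqrt((-8.6)^2 + (-10)^2) = sqrt(173.96) = 13.1894
z1+z2 = -17.3000 - 4.7000i
|z1+z2| = sqrt(321.38) = 17.9271
|z1|+|z2| = 10.1872 + 13.1894 = 23.3766

|z1+z2| = 17.9271 ≤ |z1|+|z2| = 23.3766 (verified)


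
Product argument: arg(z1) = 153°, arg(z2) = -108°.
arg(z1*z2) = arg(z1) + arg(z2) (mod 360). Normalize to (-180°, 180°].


arg(z1*z2) = 153° - 108° = 45°
Normalized to (-180°, 180°]: 45°

45°


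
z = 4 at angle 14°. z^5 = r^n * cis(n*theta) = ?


r^5 = 4^5 = 1024
n*theta = 5*14° = 70° = 70° (mod 360)
a = 1024*cos(70°) = 350.2286
b = 1024*sin(70°) = 962.2452

1024 cis(70°) = 350.2286 + 962.2452i


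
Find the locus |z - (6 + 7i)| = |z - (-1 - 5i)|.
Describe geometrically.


Equal distances means the locus is the perpendicular bisector of z1 and z2.
Midpoint = ((6+(-1))/2, (7+(-5))/2) = (2.5000, 1.0000)

Perpendicular bisector through (2.5000, 1.0000)


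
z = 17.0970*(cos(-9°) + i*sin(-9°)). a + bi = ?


a = 17.0970*cos(-9°) = 17.0970*0.98769 = 16.8865
b = 17.0970*sin(-9°) = 17.0970*(-0.156434) = -2.6746

16.8865 - 2.6746i


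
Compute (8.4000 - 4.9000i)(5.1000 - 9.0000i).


Real = 8.4*5.1 - (-4.9)*(-9) = 42.84 - 44.1 = -1.26
Imag = 8.4*(-9) + 5.1*(-4.9) = -75.6 - (24.99) = -100.59

-1.2600 - 100.5900i


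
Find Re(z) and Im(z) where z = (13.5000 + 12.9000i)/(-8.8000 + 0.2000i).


Multiply by conjugate: (13.5000 + 12.9000i)(-8.8000 - 0.2000i) / ((-8.8)^2 + 0.2^2)
Numerator real = 13.5*(-8.8) + 12.9*0.2 = -116.22
Numerator imag = 12.9*(-8.8) - 13.5*0.2 = -116.22
Denominator = 77.48
Re(z) = -116.22/77.48 = -1.5000
Im(z) = -116.22/77.48 = -1.5000

Re(z) = -1.5000, Im(z) = -1.5000


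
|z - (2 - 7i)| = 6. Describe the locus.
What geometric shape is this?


|z - z0| = r is a circle with center z0 and radius r.
Center = (2, -7), radius = 6

Circle with center (2, -7) and radius 6


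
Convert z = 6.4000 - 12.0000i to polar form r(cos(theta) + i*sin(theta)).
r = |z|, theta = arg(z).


r = sqrt(40.96+144) = sqrt(184.96) = 13.6000
theta = atan2(-12, 6.4) = -61.9275 degrees

r = 13.6000, theta = -61.9275 degrees


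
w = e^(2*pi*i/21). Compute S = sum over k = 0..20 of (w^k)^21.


The roots are w_k = w^k with w = e^(2*pi*i/21), and (w^k)^21 = (w^21)^k.
So S = 1 + u + u^2 + ... + u^(20) with u = w^21.
21 = 1*21 + 0, so 21 is a multiple of 21 and u = (w^21)^1 = 1.
Every one of the 21 terms equals 1: S = 21

S = 21


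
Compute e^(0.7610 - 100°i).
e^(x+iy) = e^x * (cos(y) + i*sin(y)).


e^0.7610 = 2.1404
cos(-100°) = -0.17365
sin(-100°) = -0.9848
Real = 2.1404*(-0.17365) = -0.3717
Imag = 2.1404*(-0.9848) = -2.1079

-0.3717 - 2.1079i


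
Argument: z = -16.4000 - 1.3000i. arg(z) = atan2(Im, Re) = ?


Re = -16.4, Im = -1.3
arg = atan2(-1.3, -16.4) = -175.4677 degrees

arg(z) = -175.4677 degrees


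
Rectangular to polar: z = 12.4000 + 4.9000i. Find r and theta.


r = sqrt(153.76+24.01) = sqrt(177.77) = 13.3330
theta = atan2(4.9, 12.4) = 21.5620 degrees

r = 13.3330, theta = 21.5620 degrees


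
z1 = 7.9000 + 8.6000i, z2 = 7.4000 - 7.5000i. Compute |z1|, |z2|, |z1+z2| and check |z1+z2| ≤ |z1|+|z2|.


|z1| = sqrt(7.9^2 + 8.6^2) = sqrt(136.37) = 11.6778
|z2| = sqrt(7.4^2 + (-7.5)^2) = sqrt(111.01) = 10.5361
z1+z2 = 15.3000 + 1.1000i
|z1+z2| = sqrt(235.3) = 15.3395
|z1|+|z2| = 11.6778 + 10.5361 = 22.2139

|z1+z2| = 15.3395 ≤ |z1|+|z2| = 22.2139 (verified)


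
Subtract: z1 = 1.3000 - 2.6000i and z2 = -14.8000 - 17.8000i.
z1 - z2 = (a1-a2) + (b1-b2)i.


Real: 1.3 + 14.8 = 16.1
Imag: -2.6 + 17.8 = 15.2

16.1000 + 15.2000i


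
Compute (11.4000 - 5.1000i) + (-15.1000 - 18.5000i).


Real: 11.4 - 15.1 = -3.7
Imag: -5.1 - 18.5 = -23.6

-3.7000 - 23.6000i


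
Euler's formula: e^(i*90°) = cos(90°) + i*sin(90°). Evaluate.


cos(90°) = 0
sin(90°) = 1.0000

e^(i*90°) = 0 + 1.0000i


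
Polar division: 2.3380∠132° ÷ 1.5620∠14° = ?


r = 2.3380 / 1.5620 = 1.4968
theta = 132° - 14° = 118° = 118° (mod 360)

1.4968 cis(118°)


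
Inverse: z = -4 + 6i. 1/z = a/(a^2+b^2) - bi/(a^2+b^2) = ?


|z|^2 = 16+36 = 52
1/z = (-4 - 6i)/52

1/z = -0.0769 - 0.1154i


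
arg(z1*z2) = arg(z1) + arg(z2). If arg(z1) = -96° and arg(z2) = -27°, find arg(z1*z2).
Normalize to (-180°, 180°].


arg(z1*z2) = -96° - 27° = -123°
Normalized to (-180°, 180°]: -123°

-123°


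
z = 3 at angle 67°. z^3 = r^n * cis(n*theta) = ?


r^3 = 3^3 = 27
n*theta = 3*67° = 201° = 201° (mod 360)
a = 27*cos(201°) = -25.2067
b = 27*sin(201°) = -9.6759

27 cis(201°) = -25.2067 - 9.6759i


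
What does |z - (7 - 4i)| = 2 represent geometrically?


|z - z0| = r is a circle with center z0 and radius r.
Center = (7, -4), radius = 2

Circle with center (7, -4) and radius 2


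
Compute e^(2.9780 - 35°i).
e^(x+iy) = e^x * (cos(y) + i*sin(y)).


e^2.9780 = 19.6485
cos(-35°) = 0.81915
sin(-35°) = -0.573576
Real = 19.6485*0.81915 = 16.0951
Imag = 19.6485*(-0.573576) = -11.2699

16.0951 - 11.2699i


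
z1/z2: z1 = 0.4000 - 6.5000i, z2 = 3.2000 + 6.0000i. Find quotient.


Conjugate of z2 = 3.2000 - 6.0000i
Numerator: (0.4000 - 6.5000i)(3.2000 - 6.0000i) = -37.7200 - 23.2000i
Denominator: 3.2^2 + 6^2 = 46.24
Result = (-37.7200 - 23.2000i)/46.24

-0.8157 - 0.5017i


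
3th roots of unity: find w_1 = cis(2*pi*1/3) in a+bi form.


Angle = 360*1/3 = 120°
a = cos(120°) = -0.5000
b = sin(120°) = 0.8660

-0.5000 + 0.8660i


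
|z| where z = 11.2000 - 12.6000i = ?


|z| = sqrt(11.2^2 + (-12.6)^2) = sqrt(125.44 + 158.76) = sqrt(284.2) = 16.8582

|z| = 16.8582


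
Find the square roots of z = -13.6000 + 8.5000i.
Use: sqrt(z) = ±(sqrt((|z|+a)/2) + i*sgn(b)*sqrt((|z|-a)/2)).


|z| = sqrt(184.96+72.25) = 16.0378
sqrt((|z|+a)/2) = sqrt((16.0378+(-13.6))/2) = sqrt(1.2189) = 1.1040
sqrt((|z|-a)/2) = sqrt((16.0378-(-13.6))/2) = sqrt(14.8189) = 3.8495

±(1.1040 + 3.8495i) i.e. 1.1040 + 3.8495i and -1.1040 - 3.8495i


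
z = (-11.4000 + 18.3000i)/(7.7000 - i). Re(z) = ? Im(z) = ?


Multiply by conjugate: (-11.4000 + 18.3000i)(7.7000 + i) / (7.7^2 + (-1)^2)
Numerator real = -11.4*7.7 + 18.3*(-1) = -106.08
Numerator imag = 18.3*7.7 - (-11.4)*(-1) = 129.51
Denominator = 60.29
Re(z) = -106.08/60.29 = -1.7595
Im(z) = 129.51/60.29 = 2.1481

Re(z) = -1.7595, Im(z) = 2.1481


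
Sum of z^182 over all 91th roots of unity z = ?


The roots are w_k = w^k with w = e^(2*pi*i/91), and (w^k)^182 = (w^182)^k.
So S = 1 + u + u^2 + ... + u^(90) with u = w^182.
182 = 2*91 + 0, so 182 is a multiple of 91 and u = (w^91)^2 = 1.
Every one of the 91 terms equals 1: S = 91

S = 91


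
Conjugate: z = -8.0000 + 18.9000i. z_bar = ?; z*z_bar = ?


z_bar = -8.0000 - 18.9000i
z*z_bar = (-8)^2 + 18.9^2 = 64 + 357.21 = 421.21

z_bar = -8.0000 - 18.9000i, z*z_bar = 421.21


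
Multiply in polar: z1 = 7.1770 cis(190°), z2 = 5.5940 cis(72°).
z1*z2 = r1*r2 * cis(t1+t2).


r = 7.1770 * 5.5940 = 40.1481
theta = 190° + 72° = 262° = 262° (mod 360)

40.1481 cis(262°)


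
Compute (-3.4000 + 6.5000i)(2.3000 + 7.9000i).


Real = -3.4*2.3 - 6.5*7.9 = -7.82 - 51.35 = -59.17
Imag = -3.4*7.9 + 2.3*6.5 = -26.86 + 14.95 = -11.91

-59.1700 - 11.9100i


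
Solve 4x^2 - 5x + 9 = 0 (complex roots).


disc = (-5)^2 - 4*4*9 = 25 - 144 = -119
sqrt(|disc|) = sqrt(119) = 10.9087
Real part = 5/(2*4) = 0.6250
Imag part = 10.9087/(2*4) = 1.3636

0.6250 ± 1.3636i


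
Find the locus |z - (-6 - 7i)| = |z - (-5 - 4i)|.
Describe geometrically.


Equal distances means the locus is the perpendicular bisector of z1 and z2.
Midpoint = ((-6+(-5))/2, (-7+(-4))/2) = (-5.5000, -5.5000)

Perpendicular bisector through (-5.5000, -5.5000)


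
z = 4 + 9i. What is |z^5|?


|z| = sqrt(16+81) = sqrt(97) = 9.8489
|z^5| = |z|^5 = (sqrt(97))^5 = 97^2 * sqrt(97) = 9409*sqrt(97)

|z^5| = 9409*sqrt(97) ≈ 92667.9031


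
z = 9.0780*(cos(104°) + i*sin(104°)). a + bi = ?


a = 9.0780*cos(104°) = 9.0780*(-0.241922) = -2.1962
b = 9.0780*sin(104°) = 9.0780*0.970296 = 8.8083

-2.1962 + 8.8083i
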